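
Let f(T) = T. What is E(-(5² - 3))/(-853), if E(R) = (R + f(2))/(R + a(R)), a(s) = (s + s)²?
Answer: 10/816321 ≈ 1.2250e-5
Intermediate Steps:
a(s) = 4*s² (a(s) = (2*s)² = 4*s²)
E(R) = (2 + R)/(R + 4*R²) (E(R) = (R + 2)/(R + 4*R²) = (2 + R)/(R + 4*R²))
E(-(5² - 3))/(-853) = ((2 - (5² - 3))/(((-(5² - 3)))*(1 + 4*(-(5² - 3)))))/(-853) = ((2 - (25 - 3))/(((-(25 - 3)))*(1 + 4*(-(25 - 3)))))*(-1/853) = ((2 - 1*22)/(((-1*22))*(1 + 4*(-1*22))))*(-1/853) = ((2 - 22)/((-22)*(1 + 4*(-22))))*(-1/853) = -1/22*(-20)/(1 - 88)*(-1/853) = -1/22*(-20)/(-87)*(-1/853) = -1/22*(-1/87)*(-20)*(-1/853) = -10/957*(-1/853) = 10/816321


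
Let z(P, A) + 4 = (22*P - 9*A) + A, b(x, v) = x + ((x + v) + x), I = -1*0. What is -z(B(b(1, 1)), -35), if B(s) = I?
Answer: -276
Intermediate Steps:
I = 0
b(x, v) = v + 3*x (b(x, v) = x + ((v + x) + x) = x + (v + 2*x) = v + 3*x)
B(s) = 0
z(P, A) = -4 - 8*A + 22*P (z(P, A) = -4 + ((22*P - 9*A) + A) = -4 + ((-9*A + 22*P) + A) = -4 + (-8*A + 22*P) = -4 - 8*A + 22*P)
-z(B(b(1, 1)), -35) = -(-4 - 8*(-35) + 22*0) = -(-4 + 280 + 0) = -1*276 = -276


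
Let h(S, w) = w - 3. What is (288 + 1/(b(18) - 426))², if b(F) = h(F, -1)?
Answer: 15336097921/184900 ≈ 82943.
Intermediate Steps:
h(S, w) = -3 + w
b(F) = -4 (b(F) = -3 - 1 = -4)
(288 + 1/(b(18) - 426))² = (288 + 1/(-4 - 426))² = (288 + 1/(-430))² = (288 - 1/430)² = (123839/430)² = 15336097921/184900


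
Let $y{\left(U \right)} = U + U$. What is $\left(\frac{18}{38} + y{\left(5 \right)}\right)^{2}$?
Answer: $\frac{39601}{361} \approx 109.7$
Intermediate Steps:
$y{\left(U \right)} = 2 U$
$\left(\frac{18}{38} + y{\left(5 \right)}\right)^{2} = \left(\frac{18}{38} + 2 \cdot 5\right)^{2} = \left(18 \cdot \frac{1}{38} + 10\right)^{2} = \left(\frac{9}{19} + 10\right)^{2} = \left(\frac{199}{19}\right)^{2} = \frac{39601}{361}$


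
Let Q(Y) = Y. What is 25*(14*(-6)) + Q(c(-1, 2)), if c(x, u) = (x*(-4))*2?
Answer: -2092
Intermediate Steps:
c(x, u) = -8*x (c(x, u) = -4*x*2 = -8*x)
25*(14*(-6)) + Q(c(-1, 2)) = 25*(14*(-6)) - 8*(-1) = 25*(-84) + 8 = -2100 + 8 = -2092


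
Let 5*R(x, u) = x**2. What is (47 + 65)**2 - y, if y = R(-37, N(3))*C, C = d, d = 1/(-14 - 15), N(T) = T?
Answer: 1820249/145 ≈ 12553.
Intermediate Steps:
d = -1/29 (d = 1/(-29) = -1/29 ≈ -0.034483)
C = -1/29 ≈ -0.034483
R(x, u) = x**2/5
y = -1369/145 (y = ((1/5)*(-37)**2)*(-1/29) = ((1/5)*1369)*(-1/29) = (1369/5)*(-1/29) = -1369/145 ≈ -9.4414)
(47 + 65)**2 - y = (47 + 65)**2 - 1*(-1369/145) = 112**2 + 1369/145 = 12544 + 1369/145 = 1820249/145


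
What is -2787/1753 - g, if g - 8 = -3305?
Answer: 5776854/1753 ≈ 3295.4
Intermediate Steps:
g = -3297 (g = 8 - 3305 = -3297)
-2787/1753 - g = -2787/1753 - 1*(-3297) = -2787*1/1753 + 3297 = -2787/1753 + 3297 = 5776854/1753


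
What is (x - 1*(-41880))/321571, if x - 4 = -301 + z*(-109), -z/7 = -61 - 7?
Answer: -10301/321571 ≈ -0.032033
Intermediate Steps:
z = 476 (z = -7*(-61 - 7) = -7*(-68) = 476)
x = -52181 (x = 4 + (-301 + 476*(-109)) = 4 + (-301 - 51884) = 4 - 52185 = -52181)
(x - 1*(-41880))/321571 = (-52181 - 1*(-41880))/321571 = (-52181 + 41880)*(1/321571) = -10301*1/321571 = -10301/321571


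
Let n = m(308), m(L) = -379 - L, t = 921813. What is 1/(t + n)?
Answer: 1/921126 ≈ 1.0856e-6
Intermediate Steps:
n = -687 (n = -379 - 1*308 = -379 - 308 = -687)
1/(t + n) = 1/(921813 - 687) = 1/921126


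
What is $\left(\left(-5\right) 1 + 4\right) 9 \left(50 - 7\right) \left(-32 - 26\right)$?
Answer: $22446$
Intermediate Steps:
$\left(\left(-5\right) 1 + 4\right) 9 \left(50 - 7\right) \left(-32 - 26\right) = \left(-5 + 4\right) 9 \cdot 43 \left(-58\right) = \left(-1\right) 9 \left(-2494\right) = \left(-9\right) \left(-2494\right) = 22446$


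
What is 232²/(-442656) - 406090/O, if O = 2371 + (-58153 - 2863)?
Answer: 38060704/5594733 ≈ 6.8030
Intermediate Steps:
O = -58645 (O = 2371 - 61016 = -58645)
232²/(-442656) - 406090/O = 232²/(-442656) - 406090/(-58645) = 53824*(-1/442656) - 406090*(-1/58645) = -58/477 + 81218/11729 = 38060704/5594733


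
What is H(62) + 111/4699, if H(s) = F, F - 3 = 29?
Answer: 4067/127 ≈ 32.024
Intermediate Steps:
F = 32 (F = 3 + 29 = 32)
H(s) = 32
H(62) + 111/4699 = 32 + 111/4699 = 32 + 111*(1/4699) = 32 + 3/127 = 4067/127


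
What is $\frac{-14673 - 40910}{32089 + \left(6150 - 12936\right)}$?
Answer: $- \frac{55583}{25303} \approx -2.1967$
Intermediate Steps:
$\frac{-14673 - 40910}{32089 + \left(6150 - 12936\right)} = - \frac{55583}{32089 - 6786} = - \frac{55583}{25303}$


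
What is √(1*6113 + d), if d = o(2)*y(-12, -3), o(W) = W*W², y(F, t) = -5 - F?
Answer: √6169 ≈ 78.543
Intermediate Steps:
o(W) = W³
d = 56 (d = 2³*(-5 - 1*(-12)) = 8*(-5 + 12) = 8*7 = 56)
√(1*6113 + d) = √(1*6113 + 56) = √(6113 + 56) = √6169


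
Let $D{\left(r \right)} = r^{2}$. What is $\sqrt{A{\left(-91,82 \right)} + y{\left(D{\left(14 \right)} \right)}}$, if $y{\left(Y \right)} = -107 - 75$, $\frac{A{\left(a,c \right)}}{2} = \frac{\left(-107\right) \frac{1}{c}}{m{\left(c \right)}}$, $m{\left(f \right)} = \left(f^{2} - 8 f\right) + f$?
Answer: $\frac{i \sqrt{275348442}}{1230} \approx 13.491 i$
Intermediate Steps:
$m{\left(f \right)} = f^{2} - 7 f$
$A{\left(a,c \right)} = - \frac{214}{c^{2} \left(-7 + c\right)}$ ($A{\left(a,c \right)} = 2 \frac{\left(-107\right) \frac{1}{c}}{c \left(-7 + c\right)} = 2 - \frac{107}{c} \frac{1}{c \left(-7 + c\right)} = 2 \left(- \frac{107}{c^{2} \left(-7 + c\right)}\right) = - \frac{214}{c^{2} \left(-7 + c\right)}$)
$y{\left(Y \right)} = -182$
$\sqrt{A{\left(-91,82 \right)} + y{\left(D{\left(14 \right)} \right)}} = \sqrt{- \frac{214}{6724 \left(-7 + 82\right)} - 182} = \sqrt{\left(-214\right) \frac{1}{6724} \cdot \frac{1}{75} - 182} = \sqrt{- \frac{107}{252150} - 182} = \sqrt{- \frac{45891407}{252150}} = \frac{i \sqrt{275348442}}{1230}$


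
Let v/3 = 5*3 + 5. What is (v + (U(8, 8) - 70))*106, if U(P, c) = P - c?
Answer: -1060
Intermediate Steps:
v = 60 (v = 3*(5*3 + 5) = 3*(15 + 5) = 3*20 = 60)
(v + (U(8, 8) - 70))*106 = (60 + ((8 - 1*8) - 70))*106 = (60 + ((8 - 8) - 70))*106 = (60 + (0 - 70))*106 = (60 - 70)*106 = -10*106 = -1060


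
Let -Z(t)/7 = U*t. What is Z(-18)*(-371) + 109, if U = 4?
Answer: -186875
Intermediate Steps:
Z(t) = -28*t
Z(-18)*(-371) + 109 = -28*(-18)*(-371) + 109 = 504*(-371) + 109 = -186984 + 109 = -186875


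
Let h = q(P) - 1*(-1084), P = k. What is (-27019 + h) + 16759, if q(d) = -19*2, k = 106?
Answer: -9214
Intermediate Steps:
P = 106
q(d) = -38
h = 1046 (h = -38 - 1*(-1084) = -38 + 1084 = 1046)
(-27019 + h) + 16759 = (-27019 + 1046) + 16759 = -25973 + 16759 = -9214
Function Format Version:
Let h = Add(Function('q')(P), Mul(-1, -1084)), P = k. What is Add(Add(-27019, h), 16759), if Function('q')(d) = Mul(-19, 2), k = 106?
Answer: -9214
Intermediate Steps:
P = 106
Function('q')(d) = -38
h = 1046 (h = Add(-38, Mul(-1, -1084)) = Add(-38, 1084) = 1046)
Add(Add(-27019, h), 16759) = Add(Add(-27019, 1046), 16759) = Add(-25973, 16759) = -9214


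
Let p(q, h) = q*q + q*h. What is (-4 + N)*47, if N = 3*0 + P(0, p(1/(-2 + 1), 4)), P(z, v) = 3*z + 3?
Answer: -47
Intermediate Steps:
p(q, h) = q**2 + h*q
P(z, v) = 3 + 3*z
N = 3 (N = 3*0 + (3 + 3*0) = 0 + (3 + 0) = 0 + 3 = 3)
(-4 + N)*47 = (-4 + 3)*47 = -1*47 = -47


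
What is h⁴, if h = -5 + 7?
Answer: 16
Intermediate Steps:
h = 2
h⁴ = 2⁴ = 16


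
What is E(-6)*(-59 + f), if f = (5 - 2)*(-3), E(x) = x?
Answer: 408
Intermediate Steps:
f = -9 (f = 3*(-3) = -9)
E(-6)*(-59 + f) = -6*(-59 - 9) = -6*(-68) = 408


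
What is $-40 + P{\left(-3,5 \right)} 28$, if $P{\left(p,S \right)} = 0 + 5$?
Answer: $100$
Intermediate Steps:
$P{\left(p,S \right)} = 5$
$-40 + P{\left(-3,5 \right)} 28 = -40 + 5 \cdot 28 = -40 + 140 = 100$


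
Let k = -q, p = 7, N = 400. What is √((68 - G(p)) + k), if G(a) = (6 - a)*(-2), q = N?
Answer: I*√334 ≈ 18.276*I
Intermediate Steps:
q = 400
G(a) = -12 + 2*a
k = -400 (k = -1*400 = -400)
√((68 - G(p)) + k) = √((68 - (-12 + 2*7)) - 400) = √((68 - (-12 + 14)) - 400) = √((68 - 1*2) - 400) = √((68 - 2) - 400) = √(66 - 400) = √(-334) = I*√334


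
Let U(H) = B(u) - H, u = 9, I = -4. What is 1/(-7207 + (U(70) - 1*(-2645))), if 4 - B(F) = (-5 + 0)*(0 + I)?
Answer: -1/4648 ≈ -0.00021515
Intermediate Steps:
B(F) = -16 (B(F) = 4 - (-5 + 0)*(0 - 4) = 4 - (-5)*(-4) = 4 - 1*20 = 4 - 20 = -16)
U(H) = -16 - H
1/(-7207 + (U(70) - 1*(-2645))) = 1/(-7207 + ((-16 - 1*70) - 1*(-2645))) = 1/(-7207 + ((-16 - 70) + 2645)) = 1/(-7207 + (-86 + 2645)) = 1/(-7207 + 2559) = 1/(-4648) = -1/4648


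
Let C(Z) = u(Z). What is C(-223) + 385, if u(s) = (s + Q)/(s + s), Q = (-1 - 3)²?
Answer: 171917/446 ≈ 385.46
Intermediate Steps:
Q = 16 (Q = (-4)² = 16)
u(s) = (16 + s)/(2*s) (u(s) = (s + 16)/(s + s) = (16 + s)/((2*s)) = (16 + s)*(1/(2*s)) = (16 + s)/(2*s))
C(Z) = (16 + Z)/(2*Z)
C(-223) + 385 = (½)*(16 - 223)/(-223) + 385 = (½)*(-1/223)*(-207) + 385 = 207/446 + 385 = 171917/446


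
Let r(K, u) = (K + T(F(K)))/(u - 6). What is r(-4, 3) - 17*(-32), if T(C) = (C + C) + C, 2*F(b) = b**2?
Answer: 1612/3 ≈ 537.33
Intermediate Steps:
F(b) = b**2/2
T(C) = 3*C (T(C) = 2*C + C = 3*C)
r(K, u) = (K + 3*K**2/2)/(-6 + u) (r(K, u) = (K + 3*(K**2/2))/(u - 6) = (K + 3*K**2/2)/(-6 + u))
r(-4, 3) - 17*(-32) = (1/2)*(-4)*(2 + 3*(-4))/(-6 + 3) - 17*(-32) = (1/2)*(-4)*(2 - 12)/(-3) + 544 = (1/2)*(-4)*(-1/3)*(-10) + 544 = -20/3 + 544 = 1612/3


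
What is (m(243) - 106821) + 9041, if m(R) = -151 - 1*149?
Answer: -98080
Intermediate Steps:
m(R) = -300 (m(R) = -151 - 149 = -300)
(m(243) - 106821) + 9041 = (-300 - 106821) + 9041 = -107121 + 9041 = -98080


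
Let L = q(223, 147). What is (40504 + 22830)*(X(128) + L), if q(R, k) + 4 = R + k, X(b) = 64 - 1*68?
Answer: 22926908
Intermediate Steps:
X(b) = -4 (X(b) = 64 - 68 = -4)
q(R, k) = -4 + R + k (q(R, k) = -4 + (R + k) = -4 + R + k)
L = 366 (L = -4 + 223 + 147 = 366)
(40504 + 22830)*(X(128) + L) = (40504 + 22830)*(-4 + 366) = 63334*362 = 22926908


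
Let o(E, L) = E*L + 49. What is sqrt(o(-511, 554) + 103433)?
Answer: 2*I*sqrt(44903) ≈ 423.81*I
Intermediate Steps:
o(E, L) = 49 + E*L
sqrt(o(-511, 554) + 103433) = sqrt((49 - 511*554) + 103433) = sqrt((49 - 283094) + 103433) = sqrt(-283045 + 103433) = sqrt(-179612) = 2*I*sqrt(44903)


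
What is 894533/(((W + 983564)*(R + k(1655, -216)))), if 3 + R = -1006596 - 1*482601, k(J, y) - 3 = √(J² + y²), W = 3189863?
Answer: -1332135860001/9255429587521611656 - 894533*√2785681/9255429587521611656 ≈ -1.4409e-7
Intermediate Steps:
k(J, y) = 3 + √(J² + y²)
R = -1489200 (R = -3 + (-1006596 - 1*482601) = -3 + (-1006596 - 482601) = -3 - 1489197 = -1489200)
894533/(((W + 983564)*(R + k(1655, -216)))) = 894533/(((3189863 + 983564)*(-1489200 + (3 + √(1655² + (-216)²))))) = 894533/((4173427*(-1489200 + (3 + √(2739025 + 46656))))) = 894533/((4173427*(-1489200 + (3 + √2785681)))) = 894533/((4173427*(-1489197 + √2785681))) = 894533/(-6215054968119 + 4173427*√2785681)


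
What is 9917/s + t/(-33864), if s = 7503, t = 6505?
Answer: 95674091/84693864 ≈ 1.1296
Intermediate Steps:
9917/s + t/(-33864) = 9917/7503 + 6505/(-33864) = 9917*(1/7503) + 6505*(-1/33864) = 9917/7503 - 6505/33864 = 95674091/84693864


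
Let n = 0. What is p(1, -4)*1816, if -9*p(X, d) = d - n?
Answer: 7264/9 ≈ 807.11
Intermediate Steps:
p(X, d) = -d/9 (p(X, d) = -(d - 1*0)/9 = -(d + 0)/9 = -d/9)
p(1, -4)*1816 = -⅑*(-4)*1816 = (4/9)*1816 = 7264/9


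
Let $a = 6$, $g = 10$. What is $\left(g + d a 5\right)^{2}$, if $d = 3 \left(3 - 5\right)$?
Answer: $28900$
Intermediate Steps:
$d = -6$ ($d = 3 \left(-2\right) = -6$)
$\left(g + d a 5\right)^{2} = \left(10 + \left(-6\right) 6 \cdot 5\right)^{2} = \left(10 - 180\right)^{2} = \left(-170\right)^{2} = 28900$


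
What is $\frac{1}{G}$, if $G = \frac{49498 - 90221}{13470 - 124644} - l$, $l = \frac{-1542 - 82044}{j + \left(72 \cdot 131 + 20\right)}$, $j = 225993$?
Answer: $\frac{3739337490}{2697230957} \approx 1.3864$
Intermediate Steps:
$l = - \frac{83586}{235445}$ ($l = \frac{-1542 - 82044}{225993 + \left(72 \cdot 131 + 20\right)} = - \frac{83586}{225993 + \left(9432 + 20\right)} = - \frac{83586}{225993 + 9452} = - \frac{83586}{235445} \approx -0.35501$)
$G = \frac{2697230957}{3739337490}$ ($G = \frac{49498 - 90221}{13470 - 124644} - - \frac{83586}{235445} = - \frac{40723}{-111174} + \frac{83586}{235445} = \left(-40723\right) \left(- \frac{1}{111174}\right) + \frac{83586}{235445} = \frac{40723}{111174} + \frac{83586}{235445} = \frac{2697230957}{3739337490} \approx 0.72131$)
$\frac{1}{G} = \frac{1}{\frac{2697230957}{3739337490}} = \frac{3739337490}{2697230957}$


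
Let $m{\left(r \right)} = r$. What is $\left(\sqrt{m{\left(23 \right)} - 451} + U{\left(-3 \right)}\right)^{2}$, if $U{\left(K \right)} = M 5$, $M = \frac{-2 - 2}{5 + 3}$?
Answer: $\frac{\left(5 - 4 i \sqrt{107}\right)^{2}}{4} \approx -421.75 - 103.44 i$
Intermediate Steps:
$M = - \frac{1}{2}$ ($M = - \frac{4}{8} = \left(-4\right) \frac{1}{8} = - \frac{1}{2} \approx -0.5$)
$U{\left(K \right)} = - \frac{5}{2}$ ($U{\left(K \right)} = \left(- \frac{1}{2}\right) 5 = - \frac{5}{2}$)
$\left(\sqrt{m{\left(23 \right)} - 451} + U{\left(-3 \right)}\right)^{2} = \left(\sqrt{23 - 451} - \frac{5}{2}\right)^{2} = \left(\sqrt{-428} - \frac{5}{2}\right)^{2} = \left(2 i \sqrt{107} - \frac{5}{2}\right)^{2} = \left(- \frac{5}{2} + 2 i \sqrt{107}\right)^{2}$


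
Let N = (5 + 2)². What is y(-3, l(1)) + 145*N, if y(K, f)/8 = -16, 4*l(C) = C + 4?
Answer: 6977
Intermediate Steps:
l(C) = 1 + C/4 (l(C) = (C + 4)/4 = (4 + C)/4 = 1 + C/4)
y(K, f) = -128 (y(K, f) = 8*(-16) = -128)
N = 49 (N = 7² = 49)
y(-3, l(1)) + 145*N = -128 + 145*49 = -128 + 7105 = 6977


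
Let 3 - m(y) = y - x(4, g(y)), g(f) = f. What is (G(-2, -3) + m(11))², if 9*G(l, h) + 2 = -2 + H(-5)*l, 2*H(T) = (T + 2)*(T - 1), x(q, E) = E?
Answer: 25/81 ≈ 0.30864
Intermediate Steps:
H(T) = (-1 + T)*(2 + T)/2 (H(T) = ((T + 2)*(T - 1))/2 = ((2 + T)*(-1 + T))/2 = ((-1 + T)*(2 + T))/2 = (-1 + T)*(2 + T)/2)
G(l, h) = -4/9 + l (G(l, h) = -2/9 + (-2 + (-1 + (½)*(-5) + (½)*(-5)²)*l)/9 = -2/9 + (-2 + (-1 - 5/2 + (½)*25)*l)/9 = -2/9 + (-2 + (-1 - 5/2 + 25/2)*l)/9 = -2/9 + (-2 + 9*l)/9 = -2/9 + (-2/9 + l) = -4/9 + l)
m(y) = 3 (m(y) = 3 - (y - y) = 3 - 1*0 = 3 + 0 = 3)
(G(-2, -3) + m(11))² = ((-4/9 - 2) + 3)² = (-22/9 + 3)² = (5/9)² = 25/81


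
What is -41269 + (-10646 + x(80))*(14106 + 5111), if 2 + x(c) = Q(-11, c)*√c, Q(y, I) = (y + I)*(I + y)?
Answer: -204663885 + 365968548*√5 ≈ 6.1367e+8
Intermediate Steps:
Q(y, I) = (I + y)² (Q(y, I) = (I + y)*(I + y) = (I + y)²)
x(c) = -2 + √c*(-11 + c)² (x(c) = -2 + (c - 11)²*√c = -2 + (-11 + c)²*√c = -2 + √c*(-11 + c)²)
-41269 + (-10646 + x(80))*(14106 + 5111) = -41269 + (-10646 + (-2 + √80*(-11 + 80)²))*(14106 + 5111) = -41269 + (-10646 + (-2 + (4*√5)*69²))*19217 = -41269 + (-10646 + (-2 + (4*√5)*4761))*19217 = -41269 + (-10646 + (-2 + 19044*√5))*19217 = -41269 + (-10648 + 19044*√5)*19217 = -41269 + (-204622616 + 365968548*√5) = -204663885 + 365968548*√5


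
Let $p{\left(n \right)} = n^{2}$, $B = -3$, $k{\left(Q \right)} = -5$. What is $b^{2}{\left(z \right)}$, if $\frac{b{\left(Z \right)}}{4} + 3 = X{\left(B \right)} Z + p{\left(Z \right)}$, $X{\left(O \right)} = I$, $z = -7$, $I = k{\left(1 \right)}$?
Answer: $104976$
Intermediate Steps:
$I = -5$
$X{\left(O \right)} = -5$
$b{\left(Z \right)} = -12 - 20 Z + 4 Z^{2}$ ($b{\left(Z \right)} = -12 + 4 \left(- 5 Z + Z^{2}\right) = -12 + 4 \left(Z^{2} - 5 Z\right) = -12 + \left(- 20 Z + 4 Z^{2}\right) = -12 - 20 Z + 4 Z^{2}$)
$b^{2}{\left(z \right)} = \left(-12 - -140 + 4 \left(-7\right)^{2}\right)^{2} = \left(-12 + 140 + 4 \cdot 49\right)^{2} = \left(-12 + 140 + 196\right)^{2} = 324^{2} = 104976$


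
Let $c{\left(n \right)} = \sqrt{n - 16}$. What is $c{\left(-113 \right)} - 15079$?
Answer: $-15079 + i \sqrt{129} \approx -15079.0 + 11.358 i$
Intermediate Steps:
$c{\left(n \right)} = \sqrt{-16 + n}$
$c{\left(-113 \right)} - 15079 = \sqrt{-16 - 113} - 15079 = \sqrt{-129} - 15079 = i \sqrt{129} - 15079 = -15079 + i \sqrt{129}$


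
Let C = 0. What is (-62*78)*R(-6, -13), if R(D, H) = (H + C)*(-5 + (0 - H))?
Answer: 502944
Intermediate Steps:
R(D, H) = H*(-5 - H) (R(D, H) = (H + 0)*(-5 + (0 - H)) = H*(-5 - H))
(-62*78)*R(-6, -13) = (-62*78)*(-13*(-5 - 1*(-13))) = -(-62868)*(-5 + 13) = -(-62868)*8 = -4836*(-104) = 502944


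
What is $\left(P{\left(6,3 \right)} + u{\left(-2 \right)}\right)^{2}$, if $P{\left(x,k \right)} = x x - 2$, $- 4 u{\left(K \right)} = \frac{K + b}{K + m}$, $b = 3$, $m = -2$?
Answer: $\frac{297025}{256} \approx 1160.3$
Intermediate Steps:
$u{\left(K \right)} = - \frac{3 + K}{4 \left(-2 + K\right)}$ ($u{\left(K \right)} = - \frac{\left(K + 3\right) \frac{1}{K - 2}}{4} = - \frac{\left(3 + K\right) \frac{1}{-2 + K}}{4} = - \frac{\frac{1}{-2 + K} \left(3 + K\right)}{4} = - \frac{3 + K}{4 \left(-2 + K\right)}$)
$P{\left(x,k \right)} = -2 + x^{2}$ ($P{\left(x,k \right)} = x^{2} - 2 = -2 + x^{2}$)
$\left(P{\left(6,3 \right)} + u{\left(-2 \right)}\right)^{2} = \left(\left(-2 + 6^{2}\right) + \frac{-3 - -2}{4 \left(-2 - 2\right)}\right)^{2} = \left(\left(-2 + 36\right) + \frac{-3 + 2}{4 \left(-4\right)}\right)^{2} = \left(34 + \frac{1}{4} \left(- \frac{1}{4}\right) \left(-1\right)\right)^{2} = \left(34 + \frac{1}{16}\right)^{2} = \left(\frac{545}{16}\right)^{2} = \frac{297025}{256}$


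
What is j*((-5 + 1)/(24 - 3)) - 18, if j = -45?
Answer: -66/7 ≈ -9.4286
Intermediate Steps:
j*((-5 + 1)/(24 - 3)) - 18 = -45*(-5 + 1)/(24 - 3) - 18 = -(-180)/21 - 18 = -45*(-4/21) - 18 = 60/7 - 18 = -66/7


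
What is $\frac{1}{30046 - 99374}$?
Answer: $- \frac{1}{69328} \approx -1.4424 \cdot 10^{-5}$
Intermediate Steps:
$\frac{1}{30046 - 99374} = \frac{1}{-69328} = - \frac{1}{69328}$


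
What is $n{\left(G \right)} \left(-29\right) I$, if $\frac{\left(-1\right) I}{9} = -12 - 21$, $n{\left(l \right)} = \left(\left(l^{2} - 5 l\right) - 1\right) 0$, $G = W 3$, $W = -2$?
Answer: $0$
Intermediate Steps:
$G = -6$ ($G = \left(-2\right) 3 = -6$)
$n{\left(l \right)} = 0$ ($n{\left(l \right)} = \left(-1 + l^{2} - 5 l\right) 0 = 0$)
$I = 297$ ($I = - 9 \left(-12 - 21\right) = \left(-9\right) \left(-33\right) = 297$)
$n{\left(G \right)} \left(-29\right) I = 0 \left(-29\right) 297 = 0 \cdot 297 = 0$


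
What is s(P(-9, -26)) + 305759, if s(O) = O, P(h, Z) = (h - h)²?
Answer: 305759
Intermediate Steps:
P(h, Z) = 0 (P(h, Z) = 0² = 0)
s(P(-9, -26)) + 305759 = 0 + 305759 = 305759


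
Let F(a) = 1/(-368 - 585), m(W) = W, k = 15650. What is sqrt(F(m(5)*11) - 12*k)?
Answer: I*sqrt(170561651153)/953 ≈ 433.36*I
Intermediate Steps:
F(a) = -1/953 (F(a) = 1/(-953) = -1/953)
sqrt(F(m(5)*11) - 12*k) = sqrt(-1/953 - 12*15650) = sqrt(-1/953 - 187800) = sqrt(-178973401/953) = I*sqrt(170561651153)/953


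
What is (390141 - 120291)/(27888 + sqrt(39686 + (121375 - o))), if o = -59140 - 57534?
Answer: 7525576800/777462809 - 269850*sqrt(277735)/777462809 ≈ 9.4967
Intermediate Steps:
o = -116674
(390141 - 120291)/(27888 + sqrt(39686 + (121375 - o))) = (390141 - 120291)/(27888 + sqrt(39686 + (121375 - 1*(-116674)))) = 269850/(27888 + sqrt(39686 + (121375 + 116674))) = 269850/(27888 + sqrt(39686 + 238049)) = 269850/(27888 + sqrt(277735))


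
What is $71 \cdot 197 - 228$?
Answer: $13759$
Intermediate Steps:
$71 \cdot 197 - 228 = 13987 - 228 = 13759$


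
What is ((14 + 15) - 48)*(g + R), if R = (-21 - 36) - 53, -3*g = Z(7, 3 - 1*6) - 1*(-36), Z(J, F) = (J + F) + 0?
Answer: 7030/3 ≈ 2343.3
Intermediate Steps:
Z(J, F) = F + J (Z(J, F) = (F + J) + 0 = F + J)
g = -40/3 (g = -(((3 - 1*6) + 7) - 1*(-36))/3 = -(((3 - 6) + 7) + 36)/3 = -((-3 + 7) + 36)/3 = -(4 + 36)/3 = -⅓*40 = -40/3 ≈ -13.333)
R = -110 (R = -57 - 53 = -110)
((14 + 15) - 48)*(g + R) = ((14 + 15) - 48)*(-40/3 - 110) = (29 - 48)*(-370/3) = -19*(-370/3) = 7030/3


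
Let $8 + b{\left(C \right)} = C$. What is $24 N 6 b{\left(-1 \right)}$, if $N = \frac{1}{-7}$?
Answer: $\frac{1296}{7} \approx 185.14$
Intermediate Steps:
$b{\left(C \right)} = -8 + C$
$N = - \frac{1}{7} \approx -0.14286$
$24 N 6 b{\left(-1 \right)} = 24 \left(\left(- \frac{1}{7}\right) 6\right) \left(-8 - 1\right) = 24 \left(- \frac{6}{7}\right) \left(-9\right) = \left(- \frac{144}{7}\right) \left(-9\right) = \frac{1296}{7}$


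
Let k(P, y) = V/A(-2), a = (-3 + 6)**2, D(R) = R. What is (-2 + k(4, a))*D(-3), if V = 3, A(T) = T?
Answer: 21/2 ≈ 10.500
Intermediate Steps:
a = 9 (a = 3**2 = 9)
k(P, y) = -3/2 (k(P, y) = 3/(-2) = 3*(-1/2) = -3/2)
(-2 + k(4, a))*D(-3) = (-2 - 3/2)*(-3) = -7/2*(-3) = 21/2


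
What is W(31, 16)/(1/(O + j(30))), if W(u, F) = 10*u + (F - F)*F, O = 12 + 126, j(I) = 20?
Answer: 48980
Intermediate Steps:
O = 138
W(u, F) = 10*u (W(u, F) = 10*u + 0*F = 10*u + 0 = 10*u)
W(31, 16)/(1/(O + j(30))) = (10*31)/(1/(138 + 20)) = 310/(1/158) = 310*158 = 48980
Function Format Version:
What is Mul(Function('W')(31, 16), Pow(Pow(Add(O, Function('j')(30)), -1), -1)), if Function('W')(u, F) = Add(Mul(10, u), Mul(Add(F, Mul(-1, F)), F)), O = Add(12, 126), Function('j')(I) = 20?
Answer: 48980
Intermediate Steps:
O = 138
Function('W')(u, F) = Mul(10, u) (Function('W')(u, F) = Add(Mul(10, u), Mul(0, F)) = Add(Mul(10, u), 0) = Mul(10, u))
Mul(Function('W')(31, 16), Pow(Pow(Add(O, Function('j')(30)), -1), -1)) = Mul(Mul(10, 31), Pow(Pow(Add(138, 20), -1), -1)) = Mul(310, Pow(Pow(158, -1), -1)) = Mul(310, Pow(Rational(1, 158), -1)) = Mul(310, 158) = 48980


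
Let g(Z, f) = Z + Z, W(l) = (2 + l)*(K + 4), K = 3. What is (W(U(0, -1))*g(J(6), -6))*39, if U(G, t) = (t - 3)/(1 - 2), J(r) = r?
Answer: 19656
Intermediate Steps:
U(G, t) = 3 - t (U(G, t) = (-3 + t)/(-1) = (-3 + t)*(-1) = 3 - t)
W(l) = 14 + 7*l (W(l) = (2 + l)*(3 + 4) = (2 + l)*7 = 14 + 7*l)
g(Z, f) = 2*Z
(W(U(0, -1))*g(J(6), -6))*39 = ((14 + 7*(3 - 1*(-1)))*(2*6))*39 = ((14 + 7*(3 + 1))*12)*39 = ((14 + 7*4)*12)*39 = ((14 + 28)*12)*39 = (42*12)*39 = 504*39 = 19656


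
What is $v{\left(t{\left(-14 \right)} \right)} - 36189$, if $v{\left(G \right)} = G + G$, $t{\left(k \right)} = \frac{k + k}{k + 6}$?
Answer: $-36182$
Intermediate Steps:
$t{\left(k \right)} = \frac{2 k}{6 + k}$
$v{\left(G \right)} = 2 G$
$v{\left(t{\left(-14 \right)} \right)} - 36189 = 2 \cdot 2 \left(-14\right) \frac{1}{6 - 14} - 36189 = 2 \cdot 2 \left(-14\right) \frac{1}{-8} - 36189 = 2 \cdot 2 \left(-14\right) \left(- \frac{1}{8}\right) - 36189 = 2 \cdot \frac{7}{2} - 36189 = 7 - 36189 = -36182$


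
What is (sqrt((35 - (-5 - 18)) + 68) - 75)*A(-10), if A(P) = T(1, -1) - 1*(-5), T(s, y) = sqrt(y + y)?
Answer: -3*(5 + I*sqrt(2))*(25 - sqrt(14)) ≈ -318.88 - 90.192*I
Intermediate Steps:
T(s, y) = sqrt(2)*sqrt(y) (T(s, y) = sqrt(2*y) = sqrt(2)*sqrt(y))
A(P) = 5 + I*sqrt(2) (A(P) = sqrt(2)*sqrt(-1) - 1*(-5) = sqrt(2)*I + 5 = I*sqrt(2) + 5 = 5 + I*sqrt(2))
(sqrt((35 - (-5 - 18)) + 68) - 75)*A(-10) = (sqrt((35 - (-5 - 18)) + 68) - 75)*(5 + I*sqrt(2)) = (sqrt((35 - 1*(-23)) + 68) - 75)*(5 + I*sqrt(2)) = (sqrt((35 + 23) + 68) - 75)*(5 + I*sqrt(2)) = (sqrt(58 + 68) - 75)*(5 + I*sqrt(2)) = (sqrt(126) - 75)*(5 + I*sqrt(2)) = (3*sqrt(14) - 75)*(5 + I*sqrt(2)) = (-75 + 3*sqrt(14))*(5 + I*sqrt(2))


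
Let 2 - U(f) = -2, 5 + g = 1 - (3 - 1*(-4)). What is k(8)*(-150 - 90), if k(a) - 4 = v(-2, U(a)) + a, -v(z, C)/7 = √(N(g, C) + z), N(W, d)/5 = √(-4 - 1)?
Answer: -2880 + 1680*√(-2 + 5*I*√5) ≈ 753.97 + 4341.7*I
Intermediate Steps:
g = -11 (g = -5 + (1 - (3 - 1*(-4))) = -5 + (1 - (3 + 4)) = -5 + (1 - 1*7) = -5 + (1 - 7) = -5 - 6 = -11)
N(W, d) = 5*I*√5 (N(W, d) = 5*√(-4 - 1) = 5*√(-5) = 5*(I*√5) = 5*I*√5)
U(f) = 4 (U(f) = 2 - 1*(-2) = 2 + 2 = 4)
v(z, C) = -7*√(z + 5*I*√5) (v(z, C) = -7*√(5*I*√5 + z) = -7*√(z + 5*I*√5))
k(a) = 4 + a - 7*√(-2 + 5*I*√5) (k(a) = 4 + (-7*√(-2 + 5*I*√5) + a) = 4 + (a - 7*√(-2 + 5*I*√5)) = 4 + a - 7*√(-2 + 5*I*√5))
k(8)*(-150 - 90) = (4 + 8 - 7*√(-2 + 5*I*√5))*(-150 - 90) = (12 - 7*√(-2 + 5*I*√5))*(-240) = -2880 + 1680*√(-2 + 5*I*√5)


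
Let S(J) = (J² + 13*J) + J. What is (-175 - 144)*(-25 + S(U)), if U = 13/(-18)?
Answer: 3575033/324 ≈ 11034.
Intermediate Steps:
U = -13/18 (U = 13*(-1/18) = -13/18 ≈ -0.72222)
S(J) = J² + 14*J
(-175 - 144)*(-25 + S(U)) = (-175 - 144)*(-25 - 13*(14 - 13/18)/18) = -319*(-25 - 13/18*239/18) = -319*(-25 - 3107/324) = -319*(-11207/324) = 3575033/324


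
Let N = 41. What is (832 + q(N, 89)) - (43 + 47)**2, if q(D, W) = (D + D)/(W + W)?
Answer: -646811/89 ≈ -7267.5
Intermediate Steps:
q(D, W) = D/W (q(D, W) = (2*D)/((2*W)) = (2*D)*(1/(2*W)) = D/W)
(832 + q(N, 89)) - (43 + 47)**2 = (832 + 41/89) - (43 + 47)**2 = (832 + 41*(1/89)) - 1*90**2 = (832 + 41/89) - 1*8100 = 74089/89 - 8100 = -646811/89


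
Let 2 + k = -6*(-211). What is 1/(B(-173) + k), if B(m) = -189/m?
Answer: 173/218861 ≈ 0.00079046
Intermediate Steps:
k = 1264 (k = -2 - 6*(-211) = -2 + 1266 = 1264)
1/(B(-173) + k) = 1/(-189/(-173) + 1264) = 1/(-189*(-1/173) + 1264) = 1/(189/173 + 1264) = 1/(218861/173) = 173/218861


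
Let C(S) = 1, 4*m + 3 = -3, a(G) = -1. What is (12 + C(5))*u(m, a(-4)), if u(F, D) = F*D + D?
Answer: 13/2 ≈ 6.5000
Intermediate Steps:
m = -3/2 (m = -3/4 + (1/4)*(-3) = -3/4 - 3/4 = -3/2 ≈ -1.5000)
u(F, D) = D + D*F (u(F, D) = D*F + D = D + D*F)
(12 + C(5))*u(m, a(-4)) = (12 + 1)*(-(1 - 3/2)) = 13*(-1*(-1/2)) = 13*(1/2) = 13/2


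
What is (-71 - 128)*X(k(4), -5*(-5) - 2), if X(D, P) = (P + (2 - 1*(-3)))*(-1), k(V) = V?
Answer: 5572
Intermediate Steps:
X(D, P) = -5 - P (X(D, P) = (P + (2 + 3))*(-1) = (P + 5)*(-1) = (5 + P)*(-1) = -5 - P)
(-71 - 128)*X(k(4), -5*(-5) - 2) = (-71 - 128)*(-5 - (-5*(-5) - 2)) = -199*(-5 - (25 - 2)) = -199*(-5 - 1*23) = -199*(-5 - 23) = -199*(-28) = 5572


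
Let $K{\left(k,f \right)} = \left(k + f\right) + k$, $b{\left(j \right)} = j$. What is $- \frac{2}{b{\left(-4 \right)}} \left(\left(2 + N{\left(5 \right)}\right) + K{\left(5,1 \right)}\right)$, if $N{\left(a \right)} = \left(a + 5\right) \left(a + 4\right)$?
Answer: $\frac{103}{2} \approx 51.5$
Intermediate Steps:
$K{\left(k,f \right)} = f + 2 k$ ($K{\left(k,f \right)} = \left(f + k\right) + k = f + 2 k$)
$N{\left(a \right)} = \left(4 + a\right) \left(5 + a\right)$ ($N{\left(a \right)} = \left(5 + a\right) \left(4 + a\right) = \left(4 + a\right) \left(5 + a\right)$)
$- \frac{2}{b{\left(-4 \right)}} \left(\left(2 + N{\left(5 \right)}\right) + K{\left(5,1 \right)}\right) = - \frac{2}{-4} \left(\left(2 + \left(20 + 5^{2} + 9 \cdot 5\right)\right) + \left(1 + 2 \cdot 5\right)\right) = \left(-2\right) \left(- \frac{1}{4}\right) \left(\left(2 + \left(20 + 25 + 45\right)\right) + \left(1 + 10\right)\right) = \frac{\left(2 + 90\right) + 11}{2} = \frac{92 + 11}{2} = \frac{1}{2} \cdot 103 = \frac{103}{2}$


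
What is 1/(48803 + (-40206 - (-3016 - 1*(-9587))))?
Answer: 1/2026 ≈ 0.00049358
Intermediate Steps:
1/(48803 + (-40206 - (-3016 - 1*(-9587)))) = 1/(48803 + (-40206 - (-3016 + 9587))) = 1/(48803 + (-40206 - 1*6571)) = 1/(48803 + (-40206 - 6571)) = 1/(48803 - 46777) = 1/2026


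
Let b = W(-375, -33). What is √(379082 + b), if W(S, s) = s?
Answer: √379049 ≈ 615.67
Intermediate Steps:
b = -33
√(379082 + b) = √(379082 - 33) = √379049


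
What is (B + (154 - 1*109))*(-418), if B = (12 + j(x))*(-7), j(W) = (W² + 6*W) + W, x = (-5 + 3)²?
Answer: 145046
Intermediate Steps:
x = 4 (x = (-2)² = 4)
j(W) = W² + 7*W
B = -392 (B = (12 + 4*(7 + 4))*(-7) = (12 + 4*11)*(-7) = (12 + 44)*(-7) = 56*(-7) = -392)
(B + (154 - 1*109))*(-418) = (-392 + (154 - 1*109))*(-418) = (-392 + (154 - 109))*(-418) = (-392 + 45)*(-418) = -347*(-418) = 145046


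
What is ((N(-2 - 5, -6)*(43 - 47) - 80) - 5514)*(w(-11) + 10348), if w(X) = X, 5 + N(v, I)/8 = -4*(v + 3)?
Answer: -61463802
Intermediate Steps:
N(v, I) = -136 - 32*v (N(v, I) = -40 + 8*(-4*(v + 3)) = -40 + 8*(-4*(3 + v)) = -40 + 8*(-12 - 4*v) = -40 + (-96 - 32*v) = -136 - 32*v)
((N(-2 - 5, -6)*(43 - 47) - 80) - 5514)*(w(-11) + 10348) = (((-136 - 32*(-2 - 5))*(43 - 47) - 80) - 5514)*(-11 + 10348) = (((-136 - 32*(-7))*(-4) - 80) - 5514)*10337 = (((-136 + 224)*(-4) - 80) - 5514)*10337 = ((88*(-4) - 80) - 5514)*10337 = ((-352 - 80) - 5514)*10337 = (-432 - 5514)*10337 = -5946*10337 = -61463802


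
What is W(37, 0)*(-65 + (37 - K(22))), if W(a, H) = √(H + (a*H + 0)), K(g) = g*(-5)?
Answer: 0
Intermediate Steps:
K(g) = -5*g
W(a, H) = √(H + H*a) (W(a, H) = √(H + (H*a + 0)) = √(H + H*a))
W(37, 0)*(-65 + (37 - K(22))) = √(0*(1 + 37))*(-65 + (37 - (-5)*22)) = √(0*38)*(-65 + (37 - 1*(-110))) = √0*(-65 + (37 + 110)) = 0*(-65 + 147) = 0*82 = 0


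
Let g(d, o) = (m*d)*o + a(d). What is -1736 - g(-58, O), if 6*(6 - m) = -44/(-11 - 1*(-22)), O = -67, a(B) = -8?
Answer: -82904/3 ≈ -27635.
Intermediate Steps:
m = 20/3 (m = 6 - (-22)/(3*(-11 - 1*(-22))) = 6 - (-22)/(3*(-11 + 22)) = 6 - (-22)/(3*11) = 6 - ⅙*(-4) = 6 + ⅔ = 20/3 ≈ 6.6667)
g(d, o) = -8 + 20*d*o/3 (g(d, o) = (20*d/3)*o - 8 = 20*d*o/3 - 8 = -8 + 20*d*o/3)
-1736 - g(-58, O) = -1736 - (-8 + (20/3)*(-58)*(-67)) = -1736 - (-8 + 77720/3) = -1736 - 1*77696/3 = -1736 - 77696/3 = -82904/3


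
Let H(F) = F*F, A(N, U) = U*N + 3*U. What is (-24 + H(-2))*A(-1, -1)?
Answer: 40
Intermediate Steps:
A(N, U) = 3*U + N*U (A(N, U) = N*U + 3*U = 3*U + N*U)
H(F) = F**2
(-24 + H(-2))*A(-1, -1) = (-24 + (-2)**2)*(-(3 - 1)) = (-24 + 4)*(-1*2) = -20*(-2) = 40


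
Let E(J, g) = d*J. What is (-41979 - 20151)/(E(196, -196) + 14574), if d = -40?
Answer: -31065/3367 ≈ -9.2263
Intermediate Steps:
E(J, g) = -40*J
(-41979 - 20151)/(E(196, -196) + 14574) = (-41979 - 20151)/(-40*196 + 14574) = -62130/(-7840 + 14574) = -62130/6734 = -62130*1/6734 = -31065/3367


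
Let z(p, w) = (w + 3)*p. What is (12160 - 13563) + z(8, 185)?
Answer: 101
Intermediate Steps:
z(p, w) = p*(3 + w) (z(p, w) = (3 + w)*p = p*(3 + w))
(12160 - 13563) + z(8, 185) = (12160 - 13563) + 8*(3 + 185) = -1403 + 8*188 = -1403 + 1504 = 101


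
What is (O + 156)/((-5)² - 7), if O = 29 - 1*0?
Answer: 185/18 ≈ 10.278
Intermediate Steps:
O = 29 (O = 29 + 0 = 29)
(O + 156)/((-5)² - 7) = (29 + 156)/((-5)² - 7) = 185/(25 - 7) = 185/18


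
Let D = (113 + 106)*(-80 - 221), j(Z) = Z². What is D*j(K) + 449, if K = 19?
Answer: -23796310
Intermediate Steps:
D = -65919 (D = 219*(-301) = -65919)
D*j(K) + 449 = -65919*19² + 449 = -65919*361 + 449 = -23796759 + 449 = -23796310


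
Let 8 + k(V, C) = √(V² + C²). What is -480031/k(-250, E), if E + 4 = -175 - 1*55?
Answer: -480031/14649 - 480031*√29314/58596 ≈ -1435.4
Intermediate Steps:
E = -234 (E = -4 + (-175 - 1*55) = -4 + (-175 - 55) = -4 - 230 = -234)
k(V, C) = -8 + √(C² + V²) (k(V, C) = -8 + √(V² + C²) = -8 + √(C² + V²))
-480031/k(-250, E) = -480031/(-8 + √((-234)² + (-250)²)) = -480031/(-8 + √(54756 + 62500)) = -480031/(-8 + √117256) = -480031/(-8 + 2*√29314)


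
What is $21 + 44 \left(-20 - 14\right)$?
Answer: $-1475$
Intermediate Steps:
$21 + 44 \left(-20 - 14\right) = 21 + 44 \left(-34\right) = 21 - 1496 = -1475$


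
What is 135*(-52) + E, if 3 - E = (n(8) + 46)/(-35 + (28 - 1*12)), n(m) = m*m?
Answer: -133213/19 ≈ -7011.2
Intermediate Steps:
n(m) = m²
E = 167/19 (E = 3 - (8² + 46)/(-35 + (28 - 1*12)) = 3 - (64 + 46)/(-35 + (28 - 12)) = 3 - 110/(-35 + 16) = 3 - 110/(-19) = 3 - 110*(-1)/19 = 3 - 1*(-110/19) = 3 + 110/19 = 167/19 ≈ 8.7895)
135*(-52) + E = 135*(-52) + 167/19 = -7020 + 167/19 = -133213/19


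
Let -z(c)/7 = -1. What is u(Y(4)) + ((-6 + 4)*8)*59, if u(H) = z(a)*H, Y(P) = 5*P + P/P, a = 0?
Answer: -797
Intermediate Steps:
z(c) = 7 (z(c) = -7*(-1) = 7)
Y(P) = 1 + 5*P (Y(P) = 5*P + 1 = 1 + 5*P)
u(H) = 7*H
u(Y(4)) + ((-6 + 4)*8)*59 = 7*(1 + 5*4) + ((-6 + 4)*8)*59 = 7*(1 + 20) - 2*8*59 = 7*21 - 16*59 = 147 - 944 = -797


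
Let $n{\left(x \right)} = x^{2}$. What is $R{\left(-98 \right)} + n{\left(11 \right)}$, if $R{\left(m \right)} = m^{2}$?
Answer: $9725$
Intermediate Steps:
$R{\left(-98 \right)} + n{\left(11 \right)} = \left(-98\right)^{2} + 11^{2} = 9604 + 121 = 9725$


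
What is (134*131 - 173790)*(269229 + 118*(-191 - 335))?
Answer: -32366005996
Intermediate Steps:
(134*131 - 173790)*(269229 + 118*(-191 - 335)) = (17554 - 173790)*(269229 + 118*(-526)) = -156236*(269229 - 62068) = -156236*207161 = -32366005996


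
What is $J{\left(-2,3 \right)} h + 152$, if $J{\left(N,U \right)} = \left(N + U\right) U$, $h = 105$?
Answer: $467$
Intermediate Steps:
$J{\left(N,U \right)} = U \left(N + U\right)$
$J{\left(-2,3 \right)} h + 152 = 3 \left(-2 + 3\right) 105 + 152 = 3 \cdot 1 \cdot 105 + 152 = 3 \cdot 105 + 152 = 315 + 152 = 467$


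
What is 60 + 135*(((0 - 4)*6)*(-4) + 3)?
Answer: 13425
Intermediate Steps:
60 + 135*(((0 - 4)*6)*(-4) + 3) = 60 + 135*(-4*6*(-4) + 3) = 60 + 135*(-24*(-4) + 3) = 60 + 135*(96 + 3) = 60 + 135*99 = 60 + 13365 = 13425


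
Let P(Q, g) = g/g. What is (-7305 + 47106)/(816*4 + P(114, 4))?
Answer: 39801/3265 ≈ 12.190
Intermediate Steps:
P(Q, g) = 1
(-7305 + 47106)/(816*4 + P(114, 4)) = (-7305 + 47106)/(816*4 + 1) = 39801/(3264 + 1) = 39801/3265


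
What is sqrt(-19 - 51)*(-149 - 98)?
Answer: -247*I*sqrt(70) ≈ -2066.6*I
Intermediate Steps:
sqrt(-19 - 51)*(-149 - 98) = sqrt(-70)*(-247) = (I*sqrt(70))*(-247) = -247*I*sqrt(70)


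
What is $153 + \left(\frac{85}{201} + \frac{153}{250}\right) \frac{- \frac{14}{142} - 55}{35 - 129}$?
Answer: $\frac{4292901353}{27947375} \approx 153.61$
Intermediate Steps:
$153 + \left(\frac{85}{201} + \frac{153}{250}\right) \frac{- \frac{14}{142} - 55}{35 - 129} = 153 + \left(85 \cdot \frac{1}{201} + 153 \cdot \frac{1}{250}\right) \frac{\left(-14\right) \frac{1}{142} - 55}{-94} = 153 + \left(\frac{85}{201} + \frac{153}{250}\right) \left(- \frac{7}{71} - 55\right) \left(- \frac{1}{94}\right) = 153 + \frac{52003 \left(\left(- \frac{3912}{71}\right) \left(- \frac{1}{94}\right)\right)}{50250} = 153 + \frac{52003}{50250} \cdot \frac{1956}{3337} = 153 + \frac{16952978}{27947375} = \frac{4292901353}{27947375}$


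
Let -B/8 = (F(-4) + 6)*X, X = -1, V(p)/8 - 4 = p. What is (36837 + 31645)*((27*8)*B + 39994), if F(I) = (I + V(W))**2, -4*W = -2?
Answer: 124625871988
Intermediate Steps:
W = 1/2 (W = -1/4*(-2) = 1/2 ≈ 0.50000)
V(p) = 32 + 8*p
F(I) = (36 + I)**2 (F(I) = (I + (32 + 8*(1/2)))**2 = (I + (32 + 4))**2 = (I + 36)**2 = (36 + I)**2)
B = 8240 (B = -8*((36 - 4)**2 + 6)*(-1) = -8*(32**2 + 6)*(-1) = -8*(1024 + 6)*(-1) = -8240*(-1) = -8*(-1030) = 8240)
(36837 + 31645)*((27*8)*B + 39994) = (36837 + 31645)*((27*8)*8240 + 39994) = 68482*(216*8240 + 39994) = 68482*(1779840 + 39994) = 68482*1819834 = 124625871988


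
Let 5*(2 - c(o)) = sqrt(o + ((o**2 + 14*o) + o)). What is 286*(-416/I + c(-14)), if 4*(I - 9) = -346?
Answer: 326612/155 - 572*I*sqrt(7)/5 ≈ 2107.2 - 302.67*I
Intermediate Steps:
I = -155/2 (I = 9 + (1/4)*(-346) = 9 - 173/2 = -155/2 ≈ -77.500)
c(o) = 2 - sqrt(o**2 + 16*o)/5 (c(o) = 2 - sqrt(o + ((o**2 + 14*o) + o))/5 = 2 - sqrt(o + (o**2 + 15*o))/5 = 2 - sqrt(o**2 + 16*o)/5)
286*(-416/I + c(-14)) = 286*(-416/(-155/2) + (2 - I*sqrt(14)*sqrt(16 - 14)/5)) = 286*(-416*(-2/155) + (2 - 2*I*sqrt(7)/5)) = 286*(832/155 + (2 - 2*I*sqrt(7)/5)) = 286*(1142/155 - 2*I*sqrt(7)/5) = 326612/155 - 572*I*sqrt(7)/5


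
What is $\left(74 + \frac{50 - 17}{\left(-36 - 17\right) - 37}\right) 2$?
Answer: $\frac{2209}{15} \approx 147.27$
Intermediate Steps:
$\left(74 + \frac{50 - 17}{\left(-36 - 17\right) - 37}\right) 2 = \left(74 + \frac{33}{\left(-36 - 17\right) - 37}\right) 2 = \left(74 + \frac{33}{-53 - 37}\right) 2 = \left(74 + \frac{33}{-90}\right) 2 = \left(74 + 33 \left(- \frac{1}{90}\right)\right) 2 = \left(74 - \frac{11}{30}\right) 2 = \frac{2209}{30} \cdot 2 = \frac{2209}{15}$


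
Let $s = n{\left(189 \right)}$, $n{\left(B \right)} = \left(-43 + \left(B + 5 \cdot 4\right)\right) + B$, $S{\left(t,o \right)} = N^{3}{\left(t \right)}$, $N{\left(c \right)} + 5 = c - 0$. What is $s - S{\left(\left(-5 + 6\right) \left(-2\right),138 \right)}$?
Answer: $698$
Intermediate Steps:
$N{\left(c \right)} = -5 + c$ ($N{\left(c \right)} = -5 + \left(c - 0\right) = -5 + \left(c + 0\right) = -5 + c$)
$S{\left(t,o \right)} = \left(-5 + t\right)^{3}$
$n{\left(B \right)} = -23 + 2 B$ ($n{\left(B \right)} = \left(-43 + \left(B + 20\right)\right) + B = \left(-43 + \left(20 + B\right)\right) + B = \left(-23 + B\right) + B = -23 + 2 B$)
$s = 355$ ($s = -23 + 2 \cdot 189 = -23 + 378 = 355$)
$s - S{\left(\left(-5 + 6\right) \left(-2\right),138 \right)} = 355 - \left(-5 + \left(-5 + 6\right) \left(-2\right)\right)^{3} = 355 - \left(-5 + 1 \left(-2\right)\right)^{3} = 355 - \left(-5 - 2\right)^{3} = 355 - \left(-7\right)^{3} = 355 - -343 = 355 + 343 = 698$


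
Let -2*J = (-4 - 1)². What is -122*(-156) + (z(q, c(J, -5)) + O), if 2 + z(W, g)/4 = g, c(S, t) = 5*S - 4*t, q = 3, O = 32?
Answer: 18886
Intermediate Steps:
J = -25/2 (J = -(-4 - 1)²/2 = -½*(-5)² = -½*25 = -25/2 ≈ -12.500)
c(S, t) = -4*t + 5*S
z(W, g) = -8 + 4*g
-122*(-156) + (z(q, c(J, -5)) + O) = -122*(-156) + ((-8 + 4*(-4*(-5) + 5*(-25/2))) + 32) = 19032 + ((-8 + 4*(20 - 125/2)) + 32) = 19032 + ((-8 + 4*(-85/2)) + 32) = 19032 + ((-8 - 170) + 32) = 19032 + (-178 + 32) = 19032 - 146 = 18886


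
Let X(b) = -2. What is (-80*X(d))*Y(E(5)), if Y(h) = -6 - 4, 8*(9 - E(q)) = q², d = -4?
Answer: -1600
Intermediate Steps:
E(q) = 9 - q²/8
Y(h) = -10
(-80*X(d))*Y(E(5)) = -80*(-2)*(-10) = 160*(-10) = -1600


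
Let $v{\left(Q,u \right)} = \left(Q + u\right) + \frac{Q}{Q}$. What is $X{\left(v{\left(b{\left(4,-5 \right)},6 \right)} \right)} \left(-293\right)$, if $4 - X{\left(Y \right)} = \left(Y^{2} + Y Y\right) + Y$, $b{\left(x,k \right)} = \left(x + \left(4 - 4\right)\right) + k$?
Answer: $21682$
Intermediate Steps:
$b{\left(x,k \right)} = k + x$ ($b{\left(x,k \right)} = \left(x + 0\right) + k = x + k = k + x$)
$v{\left(Q,u \right)} = 1 + Q + u$ ($v{\left(Q,u \right)} = \left(Q + u\right) + 1 = 1 + Q + u$)
$X{\left(Y \right)} = 4 - Y - 2 Y^{2}$ ($X{\left(Y \right)} = 4 - \left(\left(Y^{2} + Y Y\right) + Y\right) = 4 - \left(\left(Y^{2} + Y^{2}\right) + Y\right) = 4 - \left(2 Y^{2} + Y\right) = 4 - \left(Y + 2 Y^{2}\right) = 4 - Y - 2 Y^{2}$)
$X{\left(v{\left(b{\left(4,-5 \right)},6 \right)} \right)} \left(-293\right) = \left(4 - \left(1 + \left(-5 + 4\right) + 6\right) - 2 \left(1 + \left(-5 + 4\right) + 6\right)^{2}\right) \left(-293\right) = \left(4 - \left(1 - 1 + 6\right) - 2 \left(1 - 1 + 6\right)^{2}\right) \left(-293\right) = \left(4 - 6 - 2 \cdot 6^{2}\right) \left(-293\right) = \left(4 - 6 - 72\right) \left(-293\right) = \left(-74\right) \left(-293\right) = 21682$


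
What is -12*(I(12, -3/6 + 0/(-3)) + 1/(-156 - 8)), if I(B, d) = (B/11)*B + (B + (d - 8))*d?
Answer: -61344/451 ≈ -136.02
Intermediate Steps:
I(B, d) = B**2/11 + d*(-8 + B + d) (I(B, d) = (B*(1/11))*B + (B + (-8 + d))*d = (B/11)*B + (-8 + B + d)*d = B**2/11 + d*(-8 + B + d))
-12*(I(12, -3/6 + 0/(-3)) + 1/(-156 - 8)) = -12*(((-3/6 + 0/(-3))**2 - 8*(-3/6 + 0/(-3)) + (1/11)*12**2 + 12*(-3/6 + 0/(-3))) + 1/(-156 - 8)) = -12*(((-3*1/6 + 0*(-1/3))**2 - 8*(-3*1/6 + 0*(-1/3)) + (1/11)*144 + 12*(-3*1/6 + 0*(-1/3))) + 1/(-164)) = -12*(((-1/2 + 0)**2 - 8*(-1/2 + 0) + 144/11 + 12*(-1/2 + 0)) - 1/164) = -12*(((-1/2)**2 - 8*(-1/2) + 144/11 + 12*(-1/2)) - 1/164) = -12*((1/4 + 4 + 144/11 - 6) - 1/164) = -12*(499/44 - 1/164) = -12*5112/451 = -61344/451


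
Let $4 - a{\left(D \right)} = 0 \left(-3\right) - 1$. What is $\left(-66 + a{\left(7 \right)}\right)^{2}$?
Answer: $3721$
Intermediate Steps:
$a{\left(D \right)} = 5$ ($a{\left(D \right)} = 4 - \left(0 \left(-3\right) - 1\right) = 4 - \left(0 - 1\right) = 4 - -1 = 4 + 1 = 5$)
$\left(-66 + a{\left(7 \right)}\right)^{2} = \left(-66 + 5\right)^{2} = \left(-61\right)^{2} = 3721$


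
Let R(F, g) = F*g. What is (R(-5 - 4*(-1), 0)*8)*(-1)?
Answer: 0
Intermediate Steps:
(R(-5 - 4*(-1), 0)*8)*(-1) = (((-5 - 4*(-1))*0)*8)*(-1) = (((-5 + 4)*0)*8)*(-1) = (-1*0*8)*(-1) = (0*8)*(-1) = 0*(-1) = 0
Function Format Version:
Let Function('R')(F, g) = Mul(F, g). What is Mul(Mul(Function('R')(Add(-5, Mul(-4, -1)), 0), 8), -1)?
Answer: 0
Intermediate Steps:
Mul(Mul(Function('R')(Add(-5, Mul(-4, -1)), 0), 8), -1) = Mul(Mul(Mul(Add(-5, Mul(-4, -1)), 0), 8), -1) = Mul(Mul(Mul(Add(-5, 4), 0), 8), -1) = Mul(Mul(Mul(-1, 0), 8), -1) = Mul(Mul(0, 8), -1) = Mul(0, -1) = 0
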